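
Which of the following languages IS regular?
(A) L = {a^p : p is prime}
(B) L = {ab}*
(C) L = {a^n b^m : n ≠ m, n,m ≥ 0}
(B) {ab}*

(B) L = {ab}* is regular.

This can be recognized by a finite automaton (DFA/NFA).
Regular expressions like {ab}* define regular languages.

The other choices are not regular:
- {a^n b^m : n ≠ m, n,m ≥ 0}: After pumping a's, we can make n = m
- {a^p : p is prime}: After pumping, the length becomes composite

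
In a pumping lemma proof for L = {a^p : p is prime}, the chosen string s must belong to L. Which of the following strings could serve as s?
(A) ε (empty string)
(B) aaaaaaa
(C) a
(B) aaaaaaa

The pumping lemma is applied to a string s that lies in L, so first check membership of each option:
- (A) ε has length 0, which is not prime, so it is not in L ✗
- (B) aaaaaaa has length 7, which is prime, so it is in L ✓
- (C) a has length 1, which is not prime, so it is not in L ✗

Only (B) aaaaaaa is in L, so it is the only candidate that could play the role of s.
(In a complete proof one picks s in terms of the pumping length p so that |s| ≥ p is guaranteed; a fixed string like aaaaaaa illustrates the shape of such an s.)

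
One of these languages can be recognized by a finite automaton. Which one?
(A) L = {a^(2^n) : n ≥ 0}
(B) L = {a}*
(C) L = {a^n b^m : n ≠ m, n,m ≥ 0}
(B) {a}*

(B) L = {a}* is regular.

This can be recognized by a finite automaton (DFA/NFA).
Regular expressions like {a}* define regular languages.

The other choices are not regular:
- {a^n b^m : n ≠ m, n,m ≥ 0}: After pumping a's, we can make n = m
- {a^(2^n) : n ≥ 0}: After pumping, length is no longer a power of 2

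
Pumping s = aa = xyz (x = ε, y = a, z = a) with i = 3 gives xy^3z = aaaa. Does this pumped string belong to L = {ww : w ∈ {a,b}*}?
Yes

xy³z = ε · aaa · a = aaaa.
aaaa splits into halves aa · aa, which are equal, so it is in L (w = aa).
(A single pumped string landing in L is not a contradiction by itself; a non-regularity proof needs some i for which xy^i z ∉ L, for every admissible decomposition.)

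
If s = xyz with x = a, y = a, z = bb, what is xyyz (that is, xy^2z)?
aaabb

Given x = 'a', y = 'a', z = 'bb' and i = 2:

xy^2z = x + y·y·...·y (2 times) + z
       = 'a' + 'a'^2 + 'bb'
       = 'a' + 'aa' + 'bb'
       = 'aaabb'

The pumped string is 'aaabb' with length 5.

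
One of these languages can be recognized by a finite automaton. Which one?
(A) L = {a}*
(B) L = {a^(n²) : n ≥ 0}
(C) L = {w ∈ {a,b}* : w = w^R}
(A) {a}*

(A) L = {a}* is regular.

This can be recognized by a finite automaton (DFA/NFA).
Regular expressions like {a}* define regular languages.

The other choices are not regular:
- {w ∈ {a,b}* : w = w^R}: After pumping, the string is no longer symmetric
- {a^(n²) : n ≥ 0}: After pumping, length is no longer a perfect square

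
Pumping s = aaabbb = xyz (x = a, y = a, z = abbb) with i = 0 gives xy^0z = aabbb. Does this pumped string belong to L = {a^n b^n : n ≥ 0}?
No

xy⁰z = a · ε · abbb = aabbb.
aabbb has 2 a's and 3 b's; 2 ≠ 3, so it is not in L.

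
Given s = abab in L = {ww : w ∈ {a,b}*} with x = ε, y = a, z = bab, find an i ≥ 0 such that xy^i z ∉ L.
i = 3

xy³z = ε · aaa · bab = aaabab; aaabab has length 6; its halves are aaa and bab, which differ, so it is not in L.
(Other choices also work, e.g. i = 0, 2; only i = 1 is guaranteed to stay in L since xy¹z = s.)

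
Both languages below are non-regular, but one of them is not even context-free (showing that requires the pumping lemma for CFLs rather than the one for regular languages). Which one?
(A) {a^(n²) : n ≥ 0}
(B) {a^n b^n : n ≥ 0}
(A) {a^(n²) : n ≥ 0}

(A) {a^(n²) : n ≥ 0} requires the CFL pumping lemma.

- {a^n b^n : n ≥ 0} is context-free (but not regular)
  • Can be shown non-regular with the regular pumping lemma
  • After pumping, the number of a's and b's become unequal

- {a^(n²) : n ≥ 0} is NOT context-free
  • Requires the CFL pumping lemma to prove
  • Gaps between squares grow unboundedly

The CFL pumping lemma is "stronger" in that it can prove non-membership
in the larger class of context-free languages.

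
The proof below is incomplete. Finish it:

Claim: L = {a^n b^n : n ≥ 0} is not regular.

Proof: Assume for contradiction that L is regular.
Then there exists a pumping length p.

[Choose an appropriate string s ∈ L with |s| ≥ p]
s = a^p b^p

This string is in L (has equal a's and b's) and has length 2p ≥ p.
Any decomposition xyz with |xy| ≤ p means y consists only of a's,
so pumping will unbalance the counts.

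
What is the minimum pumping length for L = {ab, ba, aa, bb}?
p = 3

For a finite language L, the pumping lemma holds vacuously if p > max|s| for s ∈ L.

The longest string in L = {ab, ba, aa, bb} has length 2.
If p = 3, then no string s ∈ L has |s| ≥ p, so the condition is vacuously true.

The minimum pumping length is p = 3.

Why no smaller p works: for any p ≤ 2, the longest string s ∈ L has |s| = 2 ≥ p, so it would
have to be pumpable; but pumping up (i = 2, 3, ...) produces ever longer strings, which cannot all lie in the
finite language L. So the pumping property fails for every p ≤ 2.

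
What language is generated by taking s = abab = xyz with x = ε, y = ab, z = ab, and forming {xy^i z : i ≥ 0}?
{xy^i z : i ≥ 0} = {(ab)^(i+1) : i ≥ 0} = {ab, abab, ababab, ...}

With x = ε, y = ab, z = ab: Pumping 'ab' gives strings of alternating a's and b's.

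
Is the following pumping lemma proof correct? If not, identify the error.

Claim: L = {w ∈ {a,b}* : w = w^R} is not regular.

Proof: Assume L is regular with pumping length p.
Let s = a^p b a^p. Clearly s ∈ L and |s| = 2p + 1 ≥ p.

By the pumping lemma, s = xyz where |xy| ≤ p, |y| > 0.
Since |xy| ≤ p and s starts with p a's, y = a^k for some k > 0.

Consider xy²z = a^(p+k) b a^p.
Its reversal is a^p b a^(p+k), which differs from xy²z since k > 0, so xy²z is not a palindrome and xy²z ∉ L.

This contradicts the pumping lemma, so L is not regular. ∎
The proof is correct.

This proof is valid because:
1. s = a^p b a^p is in L and is chosen in terms of p, so |s| ≥ p holds for every p
2. The decomposition analysis is correct: |xy| ≤ p forces y to lie inside the leading a's
3. The contradiction is valid: a^(p+k) b a^p has more a's before the b than after it, so it is not a palindrome
4. The conclusion follows logically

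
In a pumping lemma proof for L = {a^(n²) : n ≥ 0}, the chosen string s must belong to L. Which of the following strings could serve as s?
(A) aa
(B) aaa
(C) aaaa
(C) aaaa

The pumping lemma is applied to a string s that lies in L, so first check membership of each option:
- (A) aa has length 2, strictly between 1² = 1 and 2² = 4, so it is not in L ✗
- (B) aaa has length 3, strictly between 1² = 1 and 2² = 4, so it is not in L ✗
- (C) aaaa has length 4 = 2², a perfect square, so it is in L ✓

Only (C) aaaa is in L, so it is the only candidate that could play the role of s.
(In a complete proof one picks s in terms of the pumping length p so that |s| ≥ p is guaranteed; a fixed string like aaaa illustrates the shape of such an s.)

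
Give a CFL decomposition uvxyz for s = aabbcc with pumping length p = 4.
u='a', v='a', x='bb', y='c', z='c'

For s = aabbcc with pumping length p = 4:

One valid decomposition:
- u = 'a'
- v = 'a'
- x = 'bb'
- y = 'c'
- z = 'c'

Verification:
- uvxyz = 'a' + 'a' + 'bb' + 'c' + 'c' = aabbcc ✓
- |vxy| = |'abbc'| = 4 ≤ 4 ✓
- |vy| = |'ac'| = 2 > 0 ✓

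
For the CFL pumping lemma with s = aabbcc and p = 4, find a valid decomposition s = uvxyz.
u='a', v='a', x='bb', y='c', z='c'

For s = aabbcc with pumping length p = 4:

One valid decomposition:
- u = 'a'
- v = 'a'
- x = 'bb'
- y = 'c'
- z = 'c'

Verification:
- uvxyz = 'a' + 'a' + 'bb' + 'c' + 'c' = aabbcc ✓
- |vxy| = |'abbc'| = 4 ≤ 4 ✓
- |vy| = |'ac'| = 2 > 0 ✓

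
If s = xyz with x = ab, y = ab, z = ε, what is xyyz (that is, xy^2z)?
ababab

Given x = 'ab', y = 'ab', z = '' and i = 2:

xy^2z = x + y·y·...·y (2 times) + z
       = 'ab' + 'ab'^2 + ''
       = 'ab' + 'abab' + ''
       = 'ababab'

The pumped string is 'ababab' with length 6.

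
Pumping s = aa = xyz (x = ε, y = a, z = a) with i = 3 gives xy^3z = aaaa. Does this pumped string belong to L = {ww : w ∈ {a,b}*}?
Yes

xy³z = ε · aaa · a = aaaa.
aaaa splits into halves aa · aa, which are equal, so it is in L (w = aa).
(A single pumped string landing in L is not a contradiction by itself; a non-regularity proof needs some i for which xy^i z ∉ L, for every admissible decomposition.)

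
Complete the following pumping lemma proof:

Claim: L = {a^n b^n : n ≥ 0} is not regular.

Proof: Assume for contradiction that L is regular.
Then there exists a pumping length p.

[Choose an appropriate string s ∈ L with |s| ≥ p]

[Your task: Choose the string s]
s = a^p b^p

This string is in L (has equal a's and b's) and has length 2p ≥ p.
Any decomposition xyz with |xy| ≤ p means y consists only of a's,
so pumping will unbalance the counts.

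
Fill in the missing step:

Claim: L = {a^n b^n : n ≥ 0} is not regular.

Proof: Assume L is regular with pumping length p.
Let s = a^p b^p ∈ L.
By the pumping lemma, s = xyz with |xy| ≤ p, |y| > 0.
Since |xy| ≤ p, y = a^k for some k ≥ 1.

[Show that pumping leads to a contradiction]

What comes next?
Consider xy²z = a^(p+k) b^p.

Since k ≥ 1, we have p + k > p.
So xy²z has more a's than b's: (p+k) a's vs p b's.
This means xy²z ∉ L because a^n b^n requires equal counts.

This contradicts the pumping lemma which states xy²z ∈ L.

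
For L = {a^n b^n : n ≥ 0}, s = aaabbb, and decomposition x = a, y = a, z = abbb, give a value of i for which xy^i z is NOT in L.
i = 0

xy⁰z = a · ε · abbb = aabbb; aabbb has 2 a's and 3 b's; 2 ≠ 3, so it is not in L.
(Other choices also work, e.g. i = 2, 3; only i = 1 is guaranteed to stay in L since xy¹z = s.)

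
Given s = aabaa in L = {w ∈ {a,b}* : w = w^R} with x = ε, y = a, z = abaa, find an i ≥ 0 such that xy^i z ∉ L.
i = 2

xy²z = ε · aa · abaa = aaabaa; aaabaa reversed is aabaaa ≠ aaabaa, so it is not a palindrome and is not in L.
(Other choices also work, e.g. i = 0, 3; only i = 1 is guaranteed to stay in L since xy¹z = s.)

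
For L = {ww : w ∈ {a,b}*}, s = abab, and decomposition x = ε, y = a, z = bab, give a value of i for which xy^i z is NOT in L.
i = 2

xy²z = ε · aa · bab = aabab; aabab has odd length 5, so it cannot be written as ww and is not in L.
(Other choices also work, e.g. i = 0, 3; only i = 1 is guaranteed to stay in L since xy¹z = s.)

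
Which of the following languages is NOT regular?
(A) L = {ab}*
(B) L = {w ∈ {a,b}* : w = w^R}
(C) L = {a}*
(B) {w ∈ {a,b}* : w = w^R}

(B) L = {w ∈ {a,b}* : w = w^R} is NOT regular.

The pumping lemma can be used to prove this:
After pumping, the string is no longer symmetric

The other languages are regular because they can be recognized by finite automata.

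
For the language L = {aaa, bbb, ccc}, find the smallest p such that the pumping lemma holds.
p = 4

For a finite language L, the pumping lemma holds vacuously if p > max|s| for s ∈ L.

The longest string in L = {aaa, bbb, ccc} has length 3.
If p = 4, then no string s ∈ L has |s| ≥ p, so the condition is vacuously true.

The minimum pumping length is p = 4.

Why no smaller p works: for any p ≤ 3, the longest string s ∈ L has |s| = 3 ≥ p, so it would
have to be pumpable; but pumping up (i = 2, 3, ...) produces ever longer strings, which cannot all lie in the
finite language L. So the pumping property fails for every p ≤ 3.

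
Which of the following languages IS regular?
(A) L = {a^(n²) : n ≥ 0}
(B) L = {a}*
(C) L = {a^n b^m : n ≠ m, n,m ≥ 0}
(B) {a}*

(B) L = {a}* is regular.

This can be recognized by a finite automaton (DFA/NFA).
Regular expressions like {a}* define regular languages.

The other choices are not regular:
- {a^(n²) : n ≥ 0}: After pumping, length is no longer a perfect square
- {a^n b^m : n ≠ m, n,m ≥ 0}: After pumping a's, we can make n = m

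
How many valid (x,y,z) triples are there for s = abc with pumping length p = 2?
3

For s = 'abc' with pumping length p = 2:

Constraints: |xy| ≤ 2, |y| > 0

Valid decompositions (|xy| ≤ p, |y| ≥ 1):
  • x='', y='a', z='bc'
  • x='a', y='b', z='c'
  • x='', y='ab', z='c'

Total count: 3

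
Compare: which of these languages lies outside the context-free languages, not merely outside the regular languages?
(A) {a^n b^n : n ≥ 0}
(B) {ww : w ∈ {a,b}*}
(B) {ww : w ∈ {a,b}*}

(B) {ww : w ∈ {a,b}*} requires the CFL pumping lemma.

- {a^n b^n : n ≥ 0} is context-free (but not regular)
  • Can be shown non-regular with the regular pumping lemma
  • After pumping, the number of a's and b's become unequal

- {ww : w ∈ {a,b}*} is NOT context-free
  • Requires the CFL pumping lemma to prove
  • Cannot verify equality of two arbitrary substrings

The CFL pumping lemma is "stronger" in that it can prove non-membership
in the larger class of context-free languages.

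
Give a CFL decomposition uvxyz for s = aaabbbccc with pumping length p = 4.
u='aa', v='a', x='bb', y='b', z='ccc'

For s = aaabbbccc with pumping length p = 4:

One valid decomposition:
- u = 'aa'
- v = 'a'
- x = 'bb'
- y = 'b'
- z = 'ccc'

Verification:
- uvxyz = 'aa' + 'a' + 'bb' + 'b' + 'ccc' = aaabbbccc ✓
- |vxy| = |'abbb'| = 4 ≤ 4 ✓
- |vy| = |'ab'| = 2 > 0 ✓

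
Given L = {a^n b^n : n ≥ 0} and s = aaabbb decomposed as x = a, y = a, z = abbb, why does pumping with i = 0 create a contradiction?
xy⁰z = aabbb ∉ L

Pumping with i = 0 replaces y = a by y⁰ = ε:
- Original: s = xyz = aaabbb; aaabbb = a^3 b^3 has equal counts (3 = 3), so it is in L
- Pumped: xy⁰z = a · ε · abbb = aabbb
- aabbb has 2 a's and 3 b's; 2 ≠ 3, so it is not in L

The pumping lemma would require xy⁰z ∈ L, so this decomposition yields a contradiction.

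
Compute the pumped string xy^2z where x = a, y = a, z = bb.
aaabb

Given x = 'a', y = 'a', z = 'bb' and i = 2:

xy^2z = x + y·y·...·y (2 times) + z
       = 'a' + 'a'^2 + 'bb'
       = 'a' + 'aa' + 'bb'
       = 'aaabb'

The pumped string is 'aaabb' with length 5.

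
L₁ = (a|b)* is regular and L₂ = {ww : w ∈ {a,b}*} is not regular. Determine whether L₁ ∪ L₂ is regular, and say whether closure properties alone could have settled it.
Yes — L₁ ∪ L₂ is regular.

{ww} ⊆ (a|b)*, so L₁ ∪ L₂ = (a|b)*, which is regular.

Note that the bare facts "L₁ regular, L₂ non-regular" do not settle the question by themselves: the closure of regular languages under ∪, ∩, complement and difference applies only when BOTH operands are regular. With a non-regular operand the result can come out regular or non-regular depending on the specific languages, so one has to work out L₁ ∪ L₂ for this particular pair, as above.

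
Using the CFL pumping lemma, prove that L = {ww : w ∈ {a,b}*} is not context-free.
Assume for contradiction that L is context-free, and let p ≥ 1 be the pumping length given by the pumping lemma for CFLs.
Choose s = a^p b^p a^p b^p. Then s ∈ L (take w = a^p b^p) and |s| = 4p ≥ p.
By the CFL pumping lemma, s = uvxyz for some u, v, x, y, z with |vxy| ≤ p, |vy| ≥ 1, and uv^i xy^i z ∈ L for every i ≥ 0.

Write s as four blocks A₁ B₁ A₂ B₂ with A₁ = A₂ = a^p and B₁ = B₂ = b^p. Since |vxy| ≤ p, the window vxy lies inside at most two adjacent blocks. Take i = 0 and let t = uxz, so |t| = 4p − |vy| with 1 ≤ |vy| ≤ p. If |t| is odd, t ∉ L immediately, so assume |vy| is even (hence |vy| ≥ 2) and |t|/2 = 2p − |vy|/2, which satisfies p ≤ |t|/2 ≤ 2p − 1.

Case 1 (vxy inside A₁B₁): t = a^(p−j) b^(p−l) a^p b^p with j + l = |vy|. The second half of t has length < 2p, so it is a suffix of the trailing a^p b^p and ends in b; the first half is a^(p−j) b^(p−l) a^((j+l)/2), which ends in a because (j+l)/2 ≥ 1. The halves differ, so t ∉ L.

Case 2 (vxy inside B₁A₂, straddling the middle): t = a^p b^(p−j) a^(p−l) b^p with j + l = |vy|. If t = ww, then w is a prefix of t of length ≥ p, so w begins with a^p; and w is a suffix of t of length ≥ p, so w ends with b^p. That forces |w| ≥ 2p, contradicting |w| = |t|/2 ≤ 2p − 1. So t ∉ L.

Case 3 (vxy inside A₂B₂): t = a^p b^p a^(p−j) b^(p−l) with j + l = |vy|. The first half of t is a prefix of a^p b^p, so it begins with a; the second half is b^((j+l)/2) a^(p−j) b^(p−l), which begins with b. The halves differ, so t ∉ L.

In every case uv⁰xy⁰z = uxz ∉ L.

This contradicts the CFL pumping lemma, which requires uv^i xy^i z ∈ L for all i ≥ 0.
Hence L = {ww : w ∈ {a,b}*} is not context-free. ∎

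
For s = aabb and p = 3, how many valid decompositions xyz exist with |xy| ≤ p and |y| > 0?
6

For s = 'aabb' with pumping length p = 3:

Constraints: |xy| ≤ 3, |y| > 0

Valid decompositions (|xy| ≤ p, |y| ≥ 1):
  • x='', y='a', z='abb'
  • x='a', y='a', z='bb'
  • x='', y='aa', z='bb'
  • x='aa', y='b', z='b'
  • x='a', y='ab', z='b'
  • x='', y='aab', z='b'

Total count: 6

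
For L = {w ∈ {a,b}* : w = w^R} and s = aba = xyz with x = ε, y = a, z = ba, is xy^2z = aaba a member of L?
No

xy²z = ε · aa · ba = aaba.
aaba reversed is abaa ≠ aaba, so it is not a palindrome and is not in L.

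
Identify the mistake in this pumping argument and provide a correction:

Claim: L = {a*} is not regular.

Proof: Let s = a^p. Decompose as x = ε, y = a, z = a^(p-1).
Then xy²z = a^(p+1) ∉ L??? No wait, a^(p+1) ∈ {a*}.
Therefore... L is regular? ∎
Error: The proof attempts to show a*  is not regular, but a* IS regular!

Correction: a* is a regular language (recognized by a simple DFA with one accepting state and self-loop on 'a'). The pumping lemma can only prove non-regularity, not regularity. For regular languages, pumping always works.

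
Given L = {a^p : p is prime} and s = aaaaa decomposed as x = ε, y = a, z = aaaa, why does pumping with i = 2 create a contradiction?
xy²z = aaaaaa ∉ L

Pumping with i = 2 replaces y = a by y² = aa:
- Original: s = xyz = aaaaa; aaaaa has length 5, which is prime, so it is in L
- Pumped: xy²z = ε · aa · aaaa = aaaaaa
- aaaaaa has length 6 = 2 × 3, which is not prime, so it is not in L

The pumping lemma would require xy²z ∈ L, so this decomposition yields a contradiction.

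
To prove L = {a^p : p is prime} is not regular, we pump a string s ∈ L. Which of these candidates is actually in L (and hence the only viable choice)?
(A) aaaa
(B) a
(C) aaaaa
(C) aaaaa

The pumping lemma is applied to a string s that lies in L, so first check membership of each option:
- (A) aaaa has length 4 = 2 × 2, which is not prime, so it is not in L ✗
- (B) a has length 1, which is not prime, so it is not in L ✗
- (C) aaaaa has length 5, which is prime, so it is in L ✓

Only (C) aaaaa is in L, so it is the only candidate that could play the role of s.
(In a complete proof one picks s in terms of the pumping length p so that |s| ≥ p is guaranteed; a fixed string like aaaaa illustrates the shape of such an s.)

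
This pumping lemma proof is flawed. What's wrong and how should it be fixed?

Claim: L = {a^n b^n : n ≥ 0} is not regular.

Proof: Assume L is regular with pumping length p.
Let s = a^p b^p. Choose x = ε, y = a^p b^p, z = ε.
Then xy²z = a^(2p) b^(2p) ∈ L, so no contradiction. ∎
Error: The decomposition violates |xy| ≤ p. With y = a^p b^p, |xy| = |y| = 2p > p. (The proof also miscomputes xy²z, which would be a^p b^p a^p b^p rather than a^(2p) b^(2p), and it wrongly treats one harmless decomposition as settling the matter — the prover does not get to choose the decomposition.)

Correction: The pumping lemma requires |xy| ≤ p, and the argument must handle every decomposition satisfying |xy| ≤ p, |y| ≥ 1. Since s starts with p a's, any such y consists only of a's, say y = a^k with k ≥ 1. Then xy²z = a^(p+k) b^p has unequal numbers of a's and b's, so xy²z ∉ L — the required contradiction.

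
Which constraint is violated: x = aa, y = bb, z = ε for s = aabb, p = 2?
Violated: |xy| ≤ p

The decomposition x = aa, y = bb, z = ε for s = aabb with p = 2
violates the constraint: |xy| ≤ p

|xy| = |aabb| = 4 > 2 = p. The decomposition puts too many characters in xy.

Pumping lemma constraints:
1. xyz = s (decomposition is valid)
2. |xy| ≤ p
3. |y| > 0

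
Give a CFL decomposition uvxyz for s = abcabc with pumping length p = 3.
u='ab', v='c', x='a', y='b', z='c'

For s = abcabc with pumping length p = 3:

One valid decomposition:
- u = 'ab'
- v = 'c'
- x = 'a'
- y = 'b'
- z = 'c'

Verification:
- uvxyz = 'ab' + 'c' + 'a' + 'b' + 'c' = abcabc ✓
- |vxy| = |'cab'| = 3 ≤ 3 ✓
- |vy| = |'cb'| = 2 > 0 ✓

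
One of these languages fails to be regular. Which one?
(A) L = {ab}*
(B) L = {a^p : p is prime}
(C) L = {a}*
(B) {a^p : p is prime}

(B) L = {a^p : p is prime} is NOT regular.

The pumping lemma can be used to prove this:
After pumping, the length becomes composite

The other languages are regular because they can be recognized by finite automata.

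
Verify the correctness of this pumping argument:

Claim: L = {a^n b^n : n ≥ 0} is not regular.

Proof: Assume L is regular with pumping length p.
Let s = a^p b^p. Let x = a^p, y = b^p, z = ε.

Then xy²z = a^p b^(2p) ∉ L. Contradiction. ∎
The proof is INCORRECT.

Error: The decomposition violates |xy| ≤ p.
With x = a^p and y = b^p, we have |xy| = 2p > p.
The pumping lemma requires |xy| ≤ p, so y must be within the first p characters.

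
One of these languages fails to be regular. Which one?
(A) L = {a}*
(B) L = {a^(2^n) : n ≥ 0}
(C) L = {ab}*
(B) {a^(2^n) : n ≥ 0}

(B) L = {a^(2^n) : n ≥ 0} is NOT regular.

The pumping lemma can be used to prove this:
After pumping, length is no longer a power of 2

The other languages are regular because they can be recognized by finite automata.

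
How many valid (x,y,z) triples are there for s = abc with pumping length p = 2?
3

For s = 'abc' with pumping length p = 2:

Constraints: |xy| ≤ 2, |y| > 0

Valid decompositions (|xy| ≤ p, |y| ≥ 1):
  • x='', y='a', z='bc'
  • x='a', y='b', z='c'
  • x='', y='ab', z='c'

Total count: 3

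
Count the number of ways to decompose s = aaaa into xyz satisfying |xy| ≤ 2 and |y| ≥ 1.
3

For s = 'aaaa' with pumping length p = 2:

Constraints: |xy| ≤ 2, |y| > 0

Valid decompositions (|xy| ≤ p, |y| ≥ 1):
  • x='', y='a', z='aaa'
  • x='a', y='a', z='aa'
  • x='', y='aa', z='aa'

Total count: 3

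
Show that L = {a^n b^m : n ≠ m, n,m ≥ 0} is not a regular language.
Assume for contradiction that L is regular, and let p ≥ 1 be the pumping length given by the pumping lemma.
Choose s = a^p b^(p + p!). Then s ∈ L because p ≠ p + p! (as p! ≥ 1), and |s| ≥ p.
By the pumping lemma, s = xyz for some x, y, z with |xy| ≤ p, |y| ≥ 1, and xy^i z ∈ L for every i ≥ 0.
Since |xy| ≤ p and the first p symbols of s are all a's, y = a^k for some k with 1 ≤ k ≤ p.
For every i ≥ 0, xy^i z = a^(p + (i − 1)k) b^(p + p!).

Because 1 ≤ k ≤ p, k divides p!. Let t = p!/k (a positive integer) and take i = t + 1.
Then the number of a's is p + tk = p + p!, which equals the number of b's.
So xy^(t+1) z = a^(p + p!) b^(p + p!) has equally many a's and b's and is NOT in L.

This contradicts the pumping lemma, which requires xy^i z ∈ L for all i ≥ 0.
Hence L = {a^n b^m : n ≠ m, n,m ≥ 0} is not regular. ∎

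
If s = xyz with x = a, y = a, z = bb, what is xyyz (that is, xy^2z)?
aaabb

Given x = 'a', y = 'a', z = 'bb' and i = 2:

xy^2z = x + y·y·...·y (2 times) + z
       = 'a' + 'a'^2 + 'bb'
       = 'a' + 'aa' + 'bb'
       = 'aaabb'

The pumped string is 'aaabb' with length 5.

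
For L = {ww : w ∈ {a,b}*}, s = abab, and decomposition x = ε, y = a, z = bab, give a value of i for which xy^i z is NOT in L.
i = 0

xy⁰z = ε · ε · bab = bab; bab has odd length 3, so it cannot be written as ww and is not in L.
(Other choices also work, e.g. i = 2, 3; only i = 1 is guaranteed to stay in L since xy¹z = s.)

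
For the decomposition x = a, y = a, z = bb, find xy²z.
aaabb

Given x = 'a', y = 'a', z = 'bb' and i = 2:

xy^2z = x + y·y·...·y (2 times) + z
       = 'a' + 'a'^2 + 'bb'
       = 'a' + 'aa' + 'bb'
       = 'aaabb'

The pumped string is 'aaabb' with length 5.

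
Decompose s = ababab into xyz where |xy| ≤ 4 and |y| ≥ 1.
x = '', y = 'a', z = 'babab'

For s = ababab and p = 4, one valid decomposition is:
- x = '' (length 0)
- y = 'a' (length 1)
- z = 'babab' (length 5)

Verification:
- xyz = '' + 'a' + 'babab' = ababab ✓
- |xy| = 1 ≤ 4 ✓
- |y| = 1 > 0 ✓

All pumping lemma constraints are satisfied.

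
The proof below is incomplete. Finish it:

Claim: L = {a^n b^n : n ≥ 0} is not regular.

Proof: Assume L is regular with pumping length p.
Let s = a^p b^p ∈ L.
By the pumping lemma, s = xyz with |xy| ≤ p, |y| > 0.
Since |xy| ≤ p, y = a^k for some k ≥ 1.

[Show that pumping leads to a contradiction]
Consider xy²z = a^(p+k) b^p.

Since k ≥ 1, we have p + k > p.
So xy²z has more a's than b's: (p+k) a's vs p b's.
This means xy²z ∉ L because a^n b^n requires equal counts.

This contradicts the pumping lemma which states xy²z ∈ L.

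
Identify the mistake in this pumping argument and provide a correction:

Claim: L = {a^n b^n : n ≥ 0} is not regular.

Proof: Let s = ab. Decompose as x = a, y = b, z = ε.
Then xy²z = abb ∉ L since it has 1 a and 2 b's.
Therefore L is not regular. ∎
Error: The string s = ab might be shorter than the pumping length p.

Correction: Choose s = a^p b^p to ensure |s| ≥ p. Also, the decomposition is wrong: with |xy| ≤ p, y cannot include b's when s starts with p a's.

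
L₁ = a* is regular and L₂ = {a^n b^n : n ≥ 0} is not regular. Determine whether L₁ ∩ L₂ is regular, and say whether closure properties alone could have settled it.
Yes — L₁ ∩ L₂ is regular.

A string of a* contains no b's, and the only string of {a^n b^n} with no b's is ε (n = 0). So L₁ ∩ L₂ = {ε}, a finite language, which is regular.

Note that the bare facts "L₁ regular, L₂ non-regular" do not settle the question by themselves: the closure of regular languages under ∪, ∩, complement and difference applies only when BOTH operands are regular. With a non-regular operand the result can come out regular or non-regular depending on the specific languages, so one has to work out L₁ ∩ L₂ for this particular pair, as above.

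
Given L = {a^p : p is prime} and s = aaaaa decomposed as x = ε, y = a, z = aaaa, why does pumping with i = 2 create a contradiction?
xy²z = aaaaaa ∉ L

Pumping with i = 2 replaces y = a by y² = aa:
- Original: s = xyz = aaaaa; aaaaa has length 5, which is prime, so it is in L
- Pumped: xy²z = ε · aa · aaaa = aaaaaa
- aaaaaa has length 6 = 2 × 3, which is not prime, so it is not in L

The pumping lemma would require xy²z ∈ L, so this decomposition yields a contradiction.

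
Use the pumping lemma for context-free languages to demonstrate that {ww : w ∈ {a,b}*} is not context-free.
Assume for contradiction that L is context-free, and let p ≥ 1 be the pumping length given by the pumping lemma for CFLs.
Choose s = a^p b^p a^p b^p. Then s ∈ L (take w = a^p b^p) and |s| = 4p ≥ p.
By the CFL pumping lemma, s = uvxyz for some u, v, x, y, z with |vxy| ≤ p, |vy| ≥ 1, and uv^i xy^i z ∈ L for every i ≥ 0.

Write s as four blocks A₁ B₁ A₂ B₂ with A₁ = A₂ = a^p and B₁ = B₂ = b^p. Since |vxy| ≤ p, the window vxy lies inside at most two adjacent blocks. Take i = 0 and let t = uxz, so |t| = 4p − |vy| with 1 ≤ |vy| ≤ p. If |t| is odd, t ∉ L immediately, so assume |vy| is even (hence |vy| ≥ 2) and |t|/2 = 2p − |vy|/2, which satisfies p ≤ |t|/2 ≤ 2p − 1.

Case 1 (vxy inside A₁B₁): t = a^(p−j) b^(p−l) a^p b^p with j + l = |vy|. The second half of t has length < 2p, so it is a suffix of the trailing a^p b^p and ends in b; the first half is a^(p−j) b^(p−l) a^((j+l)/2), which ends in a because (j+l)/2 ≥ 1. The halves differ, so t ∉ L.

Case 2 (vxy inside B₁A₂, straddling the middle): t = a^p b^(p−j) a^(p−l) b^p with j + l = |vy|. If t = ww, then w is a prefix of t of length ≥ p, so w begins with a^p; and w is a suffix of t of length ≥ p, so w ends with b^p. That forces |w| ≥ 2p, contradicting |w| = |t|/2 ≤ 2p − 1. So t ∉ L.

Case 3 (vxy inside A₂B₂): t = a^p b^p a^(p−j) b^(p−l) with j + l = |vy|. The first half of t is a prefix of a^p b^p, so it begins with a; the second half is b^((j+l)/2) a^(p−j) b^(p−l), which begins with b. The halves differ, so t ∉ L.

In every case uv⁰xy⁰z = uxz ∉ L.

This contradicts the CFL pumping lemma, which requires uv^i xy^i z ∈ L for all i ≥ 0.
Hence L = {ww : w ∈ {a,b}*} is not context-free. ∎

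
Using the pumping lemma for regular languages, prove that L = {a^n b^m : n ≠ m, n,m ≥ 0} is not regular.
Assume for contradiction that L is regular, and let p ≥ 1 be the pumping length given by the pumping lemma.
Choose s = a^p b^(p + p!). Then s ∈ L because p ≠ p + p! (as p! ≥ 1), and |s| ≥ p.
By the pumping lemma, s = xyz for some x, y, z with |xy| ≤ p, |y| ≥ 1, and xy^i z ∈ L for every i ≥ 0.
Since |xy| ≤ p and the first p symbols of s are all a's, y = a^k for some k with 1 ≤ k ≤ p.
For every i ≥ 0, xy^i z = a^(p + (i − 1)k) b^(p + p!).

Because 1 ≤ k ≤ p, k divides p!. Let t = p!/k (a positive integer) and take i = t + 1.
Then the number of a's is p + tk = p + p!, which equals the number of b's.
So xy^(t+1) z = a^(p + p!) b^(p + p!) has equally many a's and b's and is NOT in L.

This contradicts the pumping lemma, which requires xy^i z ∈ L for all i ≥ 0.
Hence L = {a^n b^m : n ≠ m, n,m ≥ 0} is not regular. ∎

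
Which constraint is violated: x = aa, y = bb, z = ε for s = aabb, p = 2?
Violated: |xy| ≤ p

The decomposition x = aa, y = bb, z = ε for s = aabb with p = 2
violates the constraint: |xy| ≤ p

|xy| = |aabb| = 4 > 2 = p. The decomposition puts too many characters in xy.

Pumping lemma constraints:
1. xyz = s (decomposition is valid)
2. |xy| ≤ p
3. |y| > 0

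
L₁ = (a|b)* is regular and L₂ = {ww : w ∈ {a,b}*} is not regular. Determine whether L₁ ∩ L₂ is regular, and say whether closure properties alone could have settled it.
No — L₁ ∩ L₂ is not regular.

(a|b)* is all strings over {a,b}, so L₁ ∩ L₂ = {ww : w ∈ {a,b}*} = L₂ itself, which is not regular (pump s = a^p b a^p b).

Note that the bare facts "L₁ regular, L₂ non-regular" do not settle the question by themselves: the closure of regular languages under ∪, ∩, complement and difference applies only when BOTH operands are regular. With a non-regular operand the result can come out regular or non-regular depending on the specific languages, so one has to work out L₁ ∩ L₂ for this particular pair, as above.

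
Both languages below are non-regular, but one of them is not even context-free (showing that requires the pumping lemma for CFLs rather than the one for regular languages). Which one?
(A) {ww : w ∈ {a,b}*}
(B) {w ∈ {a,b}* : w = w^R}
(A) {ww : w ∈ {a,b}*}

(A) {ww : w ∈ {a,b}*} requires the CFL pumping lemma.

- {w ∈ {a,b}* : w = w^R} is context-free (but not regular)
  • Can be shown non-regular with the regular pumping lemma
  • After pumping, the string is no longer symmetric

- {ww : w ∈ {a,b}*} is NOT context-free
  • Requires the CFL pumping lemma to prove
  • Cannot verify equality of two arbitrary substrings

The CFL pumping lemma is "stronger" in that it can prove non-membership
in the larger class of context-free languages.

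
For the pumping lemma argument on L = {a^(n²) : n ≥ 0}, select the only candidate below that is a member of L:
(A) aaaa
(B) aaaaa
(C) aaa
(A) aaaa

The pumping lemma is applied to a string s that lies in L, so first check membership of each option:
- (A) aaaa has length 4 = 2², a perfect square, so it is in L ✓
- (B) aaaaa has length 5, strictly between 2² = 4 and 3² = 9, so it is not in L ✗
- (C) aaa has length 3, strictly between 1² = 1 and 2² = 4, so it is not in L ✗

Only (A) aaaa is in L, so it is the only candidate that could play the role of s.
(In a complete proof one picks s in terms of the pumping length p so that |s| ≥ p is guaranteed; a fixed string like aaaa illustrates the shape of such an s.)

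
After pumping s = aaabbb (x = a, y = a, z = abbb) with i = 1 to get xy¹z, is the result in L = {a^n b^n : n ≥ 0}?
Yes

xy¹z = a · a · abbb = aaabbb.
aaabbb = a^3 b^3 has equal counts (3 = 3), so it is in L.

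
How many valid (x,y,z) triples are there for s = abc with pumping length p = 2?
3

For s = 'abc' with pumping length p = 2:

Constraints: |xy| ≤ 2, |y| > 0

Valid decompositions (|xy| ≤ p, |y| ≥ 1):
  • x='', y='a', z='bc'
  • x='a', y='b', z='c'
  • x='', y='ab', z='c'

Total count: 3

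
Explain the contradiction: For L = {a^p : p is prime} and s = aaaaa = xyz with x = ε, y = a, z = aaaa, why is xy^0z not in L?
xy⁰z = aaaa ∉ L

Pumping with i = 0 replaces y = a by y⁰ = ε:
- Original: s = xyz = aaaaa; aaaaa has length 5, which is prime, so it is in L
- Pumped: xy⁰z = ε · ε · aaaa = aaaa
- aaaa has length 4 = 2 × 2, which is not prime, so it is not in L

The pumping lemma would require xy⁰z ∈ L, so this decomposition yields a contradiction.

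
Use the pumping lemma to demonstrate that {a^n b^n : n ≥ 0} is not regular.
Assume for contradiction that L is regular, and let p ≥ 1 be the pumping length given by the pumping lemma.
Choose s = a^p b^p. Then s ∈ L and |s| = 2p ≥ p.
By the pumping lemma, s = xyz for some x, y, z with |xy| ≤ p, |y| ≥ 1, and xy^i z ∈ L for every i ≥ 0.
Since |xy| ≤ p and the first p symbols of s are all a's, we must have y = a^k for some k with 1 ≤ k ≤ p.

Take i = 0: xy⁰z = a^(p − k) b^p.
This string has p − k a's but p b's, and p − k < p because k ≥ 1. So xy⁰z ∉ L.

This contradicts the pumping lemma, which requires xy^i z ∈ L for all i ≥ 0.
Hence L = {a^n b^n : n ≥ 0} is not regular. ∎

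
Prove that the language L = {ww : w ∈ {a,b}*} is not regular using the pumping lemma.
Assume for contradiction that L is regular, and let p ≥ 1 be the pumping length given by the pumping lemma.
Choose s = a^p b a^p b. Then s ∈ L (take w = a^p b) and |s| = 2p + 2 ≥ p.
By the pumping lemma, s = xyz for some x, y, z with |xy| ≤ p, |y| ≥ 1, and xy^i z ∈ L for every i ≥ 0.
Since |xy| ≤ p and the first p symbols of s are all a's, y = a^k for some k with 1 ≤ k ≤ p.

Take i = 2: t = xy²z = a^(p + k) b a^p b.
Suppose t = uu for some string u. The string t contains exactly two b's and ends in b, so u contains exactly one b and ends in b; hence u = a^j b for some j, and uu = a^j b a^j b. Comparing with t = a^(p + k) b a^p b forces j = p + k (first block) and j = p (second block), which is impossible since k ≥ 1. So t ∉ L.

This contradicts the pumping lemma, which requires xy^i z ∈ L for all i ≥ 0.
Hence L = {ww : w ∈ {a,b}*} is not regular. ∎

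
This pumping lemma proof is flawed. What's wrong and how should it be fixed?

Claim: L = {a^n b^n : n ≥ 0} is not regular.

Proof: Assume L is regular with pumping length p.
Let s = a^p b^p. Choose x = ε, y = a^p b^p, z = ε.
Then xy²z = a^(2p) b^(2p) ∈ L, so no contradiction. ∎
Error: The decomposition violates |xy| ≤ p. With y = a^p b^p, |xy| = |y| = 2p > p. (The proof also miscomputes xy²z, which would be a^p b^p a^p b^p rather than a^(2p) b^(2p), and it wrongly treats one harmless decomposition as settling the matter — the prover does not get to choose the decomposition.)

Correction: The pumping lemma requires |xy| ≤ p, and the argument must handle every decomposition satisfying |xy| ≤ p, |y| ≥ 1. Since s starts with p a's, any such y consists only of a's, say y = a^k with k ≥ 1. Then xy²z = a^(p+k) b^p has unequal numbers of a's and b's, so xy²z ∉ L — the required contradiction.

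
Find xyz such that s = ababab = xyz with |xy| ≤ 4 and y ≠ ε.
x = 'ab', y = 'ab', z = 'ab'

For s = ababab and p = 4, one valid decomposition is:
- x = 'ab' (length 2)
- y = 'ab' (length 2)
- z = 'ab' (length 2)

Verification:
- xyz = 'ab' + 'ab' + 'ab' = ababab ✓
- |xy| = 4 ≤ 4 ✓
- |y| = 2 > 0 ✓

All pumping lemma constraints are satisfied.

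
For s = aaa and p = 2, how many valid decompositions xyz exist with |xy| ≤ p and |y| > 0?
3

For s = 'aaa' with pumping length p = 2:

Constraints: |xy| ≤ 2, |y| > 0

Valid decompositions (|xy| ≤ p, |y| ≥ 1):
  • x='', y='a', z='aa'
  • x='a', y='a', z='a'
  • x='', y='aa', z='a'

Total count: 3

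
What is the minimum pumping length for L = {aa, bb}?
p = 3

For a finite language L, the pumping lemma holds vacuously if p > max|s| for s ∈ L.

The longest string in L = {aa, bb} has length 2.
If p = 3, then no string s ∈ L has |s| ≥ p, so the condition is vacuously true.

The minimum pumping length is p = 3.

Why no smaller p works: for any p ≤ 2, the longest string s ∈ L has |s| = 2 ≥ p, so it would
have to be pumpable; but pumping up (i = 2, 3, ...) produces ever longer strings, which cannot all lie in the
finite language L. So the pumping property fails for every p ≤ 2.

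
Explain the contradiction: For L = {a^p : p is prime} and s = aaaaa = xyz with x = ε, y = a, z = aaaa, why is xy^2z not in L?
xy²z = aaaaaa ∉ L

Pumping with i = 2 replaces y = a by y² = aa:
- Original: s = xyz = aaaaa; aaaaa has length 5, which is prime, so it is in L
- Pumped: xy²z = ε · aa · aaaa = aaaaaa
- aaaaaa has length 6 = 2 × 3, which is not prime, so it is not in L

The pumping lemma would require xy²z ∈ L, so this decomposition yields a contradiction.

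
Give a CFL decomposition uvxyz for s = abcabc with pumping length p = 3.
u='ab', v='c', x='a', y='b', z='c'

For s = abcabc with pumping length p = 3:

One valid decomposition:
- u = 'ab'
- v = 'c'
- x = 'a'
- y = 'b'
- z = 'c'

Verification:
- uvxyz = 'ab' + 'c' + 'a' + 'b' + 'c' = abcabc ✓
- |vxy| = |'cab'| = 3 ≤ 3 ✓
- |vy| = |'cb'| = 2 > 0 ✓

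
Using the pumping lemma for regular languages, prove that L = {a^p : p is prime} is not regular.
Assume for contradiction that L is regular, and let p ≥ 1 be the pumping length given by the pumping lemma.
Choose a prime q with q ≥ p (one exists because there are infinitely many primes) and let s = a^q. Then s ∈ L and |s| = q ≥ p.
By the pumping lemma, s = xyz for some x, y, z with |xy| ≤ p, |y| ≥ 1, and xy^i z ∈ L for every i ≥ 0.
Here y = a^k for some k with 1 ≤ k ≤ p, and xy^i z = a^(q + (i − 1)k) for every i ≥ 0.

Take i = q + 1: |xy^(q+1) z| = q + qk = q(k + 1).
Both factors satisfy q ≥ 2 and k + 1 ≥ 2, so q(k + 1) is composite, and xy^(q+1) z ∉ L.

This contradicts the pumping lemma, which requires xy^i z ∈ L for all i ≥ 0.
Hence L = {a^p : p is prime} is not regular. ∎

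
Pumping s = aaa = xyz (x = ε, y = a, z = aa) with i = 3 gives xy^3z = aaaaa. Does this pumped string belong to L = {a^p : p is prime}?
Yes

xy³z = ε · aaa · aa = aaaaa.
aaaaa has length 5, which is prime, so it is in L.
(A single pumped string landing in L is not a contradiction by itself; a non-regularity proof needs some i for which xy^i z ∉ L, for every admissible decomposition.)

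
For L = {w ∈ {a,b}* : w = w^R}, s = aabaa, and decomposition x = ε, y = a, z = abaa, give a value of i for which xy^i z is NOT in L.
i = 0

xy⁰z = ε · ε · abaa = abaa; abaa reversed is aaba ≠ abaa, so it is not a palindrome and is not in L.
(Other choices also work, e.g. i = 2, 3; only i = 1 is guaranteed to stay in L since xy¹z = s.)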